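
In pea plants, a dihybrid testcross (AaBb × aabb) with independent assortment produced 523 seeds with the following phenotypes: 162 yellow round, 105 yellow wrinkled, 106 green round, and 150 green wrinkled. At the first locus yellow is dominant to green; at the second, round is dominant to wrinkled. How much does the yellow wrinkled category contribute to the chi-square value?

A dihybrid testcross with independent assortment gives a 1:1:1:1 ratio.
Total ratio parts = 4. Expected numbers out of 523:
  yellow round: 523 × 1/4 = 130.75
  yellow wrinkled: 523 × 1/4 = 130.75
  green round: 523 × 1/4 = 130.75
  green wrinkled: 523 × 1/4 = 130.75
Contribution of yellow wrinkled: (105 − 130.75)² / 130.75 = 5.0712

5.071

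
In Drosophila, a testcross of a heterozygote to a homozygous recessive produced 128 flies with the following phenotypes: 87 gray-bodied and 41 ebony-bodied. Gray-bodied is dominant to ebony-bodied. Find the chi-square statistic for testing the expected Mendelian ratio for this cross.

16.531

A testcross of a heterozygote (Aa × aa) gives a 1:1 phenotypic ratio.
Under the 1:1 hypothesis (Σ ratio = 2, N = 128):
  gray-bodied: 128 × 1/2 = 64
  ebony-bodied: 128 × 1/2 = 64
χ² = Σ (O − E)² / E
  gray-bodied: (87 − 64)² / 64 = 8.2656
  ebony-bodied: (41 − 64)² / 64 = 8.2656
χ² = 8.2656 + 8.2656 = 16.5312 ≈ 16.531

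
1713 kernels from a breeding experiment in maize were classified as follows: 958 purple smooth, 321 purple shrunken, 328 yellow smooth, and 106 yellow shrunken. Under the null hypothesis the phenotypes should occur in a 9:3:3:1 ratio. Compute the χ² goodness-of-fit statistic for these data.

0.187

Total ratio parts = 16. Expected numbers out of 1713:
  purple smooth: 1713 × 9/16 = 963.5625
  purple shrunken: 1713 × 3/16 = 321.1875
  yellow smooth: 1713 × 3/16 = 321.1875
  yellow shrunken: 1713 × 1/16 = 107.0625
χ² = Σ (O − E)² / E
  purple smooth: (958 − 963.5625)² / 963.5625 = 0.0321
  purple shrunken: (321 − 321.1875)² / 321.1875 = 0.0001
  yellow smooth: (328 − 321.1875)² / 321.1875 = 0.1445
  yellow shrunken: (106 − 107.0625)² / 107.0625 = 0.0105
χ² = 0.0321 + 0.0001 + 0.1445 + 0.0105 = 0.1872 ≈ 0.187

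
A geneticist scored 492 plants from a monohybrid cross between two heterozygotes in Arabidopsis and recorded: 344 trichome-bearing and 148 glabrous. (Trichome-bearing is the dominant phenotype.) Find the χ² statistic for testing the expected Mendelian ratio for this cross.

For a monohybrid cross between heterozygotes with complete dominance, the expected phenotypic ratio is 3:1.
Total ratio parts = 4. Expected numbers out of 492:
  trichome-bearing: 492 × 3/4 = 369
  glabrous: 492 × 1/4 = 123
χ² = Σ (O − E)² / E
  trichome-bearing: (344 − 369)² / 369 = 1.6938
  glabrous: (148 − 123)² / 123 = 5.0813
χ² = 1.6938 + 5.0813 = 6.7751 ≈ 6.775

6.775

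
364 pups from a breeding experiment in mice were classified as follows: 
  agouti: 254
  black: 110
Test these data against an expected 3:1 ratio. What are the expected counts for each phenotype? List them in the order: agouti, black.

The 3:1 ratio has 4 parts, so with N = 364 the expected counts are:
  agouti: 364 × 3/4 = 273
  black: 364 × 1/4 = 91

273, 91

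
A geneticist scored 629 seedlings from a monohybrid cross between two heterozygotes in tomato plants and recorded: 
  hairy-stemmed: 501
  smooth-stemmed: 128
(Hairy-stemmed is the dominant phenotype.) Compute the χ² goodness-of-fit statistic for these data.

7.254

For a monohybrid cross between heterozygotes with complete dominance, the expected phenotypic ratio is 3:1.
Under the 3:1 hypothesis (Σ ratio = 4, N = 629):
  hairy-stemmed: 629 × 3/4 = 471.75
  smooth-stemmed: 629 × 1/4 = 157.25
χ² = Σ (O − E)² / E
  hairy-stemmed: (501 − 471.75)² / 471.75 = 1.8136
  smooth-stemmed: (128 − 157.25)² / 157.25 = 5.4408
χ² = 1.8136 + 5.4408 = 7.2544 ≈ 7.254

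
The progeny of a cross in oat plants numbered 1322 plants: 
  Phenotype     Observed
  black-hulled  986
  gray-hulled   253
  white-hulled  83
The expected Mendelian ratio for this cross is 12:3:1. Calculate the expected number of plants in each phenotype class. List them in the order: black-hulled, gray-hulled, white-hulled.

Total ratio parts = 16. Expected numbers out of 1322:
  black-hulled: 1322 × 12/16 = 991.5
  gray-hulled: 1322 × 3/16 = 247.875
  white-hulled: 1322 × 1/16 = 82.625

991.5, 247.875, 82.625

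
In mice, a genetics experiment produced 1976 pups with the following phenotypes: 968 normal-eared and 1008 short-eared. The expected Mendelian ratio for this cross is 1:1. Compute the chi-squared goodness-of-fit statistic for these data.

0.810

Expected counts for N = 1976 under a 1:1 ratio (total parts = 2):
  normal-eared: 1976 × 1/2 = 988
  short-eared: 1976 × 1/2 = 988
χ² = Σ (O − E)² / E
  normal-eared: (968 − 988)² / 988 = 0.4049
  short-eared: (1008 − 988)² / 988 = 0.4049
χ² = 0.4049 + 0.4049 = 0.8098 ≈ 0.810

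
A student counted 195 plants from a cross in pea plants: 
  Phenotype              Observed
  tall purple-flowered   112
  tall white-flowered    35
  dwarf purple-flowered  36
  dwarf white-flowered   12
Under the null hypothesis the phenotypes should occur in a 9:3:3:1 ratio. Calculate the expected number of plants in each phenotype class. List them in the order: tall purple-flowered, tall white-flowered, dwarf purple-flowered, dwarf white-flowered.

109.6875, 36.5625, 36.5625, 12.1875

The 9:3:3:1 ratio has 16 parts, so with N = 195 the expected counts are:
  tall purple-flowered: 195 × 9/16 = 109.6875
  tall white-flowered: 195 × 3/16 = 36.5625
  dwarf purple-flowered: 195 × 3/16 = 36.5625
  dwarf white-flowered: 195 × 1/16 = 12.1875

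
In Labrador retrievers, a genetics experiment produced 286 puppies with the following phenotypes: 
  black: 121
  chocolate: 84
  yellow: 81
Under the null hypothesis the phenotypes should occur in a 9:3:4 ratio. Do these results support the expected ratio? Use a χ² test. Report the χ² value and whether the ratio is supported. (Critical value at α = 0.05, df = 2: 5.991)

28.351; not consistent

Total ratio parts = 16. Expected numbers out of 286:
  black: 286 × 9/16 = 160.875
  chocolate: 286 × 3/16 = 53.625
  yellow: 286 × 4/16 = 71.5
χ² = Σ (O − E)² / E
  black: (121 − 160.875)² / 160.875 = 9.8835
  chocolate: (84 − 53.625)² / 53.625 = 17.2054
  yellow: (81 − 71.5)² / 71.5 = 1.2622
χ² = 9.8835 + 17.2054 + 1.2622 = 28.3511 ≈ 28.351
Degrees of freedom = 3 − 1 = 2; critical value at α = 0.05 is 5.991.
Since 28.351 > 5.991, we reject the null hypothesis — the data do not fit the 9:3:4 ratio.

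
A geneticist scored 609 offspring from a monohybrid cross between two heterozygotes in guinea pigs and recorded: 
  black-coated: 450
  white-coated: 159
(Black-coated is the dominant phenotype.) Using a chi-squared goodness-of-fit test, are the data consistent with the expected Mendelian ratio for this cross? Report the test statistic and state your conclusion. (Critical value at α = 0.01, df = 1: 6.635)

For a monohybrid cross between heterozygotes with complete dominance, the expected phenotypic ratio is 3:1.
The 3:1 ratio has 4 parts, so with N = 609 the expected counts are:
  black-coated: 609 × 3/4 = 456.75
  white-coated: 609 × 1/4 = 152.25
χ² = Σ (O − E)² / E
  black-coated: (450 − 456.75)² / 456.75 = 0.0998
  white-coated: (159 − 152.25)² / 152.25 = 0.2993
χ² = 0.0998 + 0.2993 = 0.3991 ≈ 0.399
Degrees of freedom = 2 − 1 = 1; critical value at α = 0.01 is 6.635.
Since 0.399 < 6.635, we fail to reject the null hypothesis — the data are consistent with the 3:1 ratio.

0.399; consistent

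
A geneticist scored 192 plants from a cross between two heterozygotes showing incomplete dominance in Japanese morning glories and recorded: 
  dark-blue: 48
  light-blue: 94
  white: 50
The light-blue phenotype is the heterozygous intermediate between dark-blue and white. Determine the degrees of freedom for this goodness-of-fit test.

With incomplete dominance, a heterozygote × heterozygote cross gives a 1:2:1 phenotypic ratio.
A goodness-of-fit test with 3 phenotype classes has df = 3 − 1 = 2.

2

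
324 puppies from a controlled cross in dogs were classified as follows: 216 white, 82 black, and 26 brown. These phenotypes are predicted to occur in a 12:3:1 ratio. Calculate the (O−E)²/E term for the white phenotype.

Total ratio parts = 16. Expected numbers out of 324:
  white: 324 × 12/16 = 243
  black: 324 × 3/16 = 60.75
  brown: 324 × 1/16 = 20.25
Contribution of white: (216 − 243)² / 243 = 3.0000

3.000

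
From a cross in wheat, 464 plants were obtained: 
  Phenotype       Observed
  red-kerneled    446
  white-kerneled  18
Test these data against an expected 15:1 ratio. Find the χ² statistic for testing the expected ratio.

The 15:1 ratio has 16 parts, so with N = 464 the expected counts are:
  red-kerneled: 464 × 15/16 = 435
  white-kerneled: 464 × 1/16 = 29
χ² = Σ (O − E)² / E
  red-kerneled: (446 − 435)² / 435 = 0.2782
  white-kerneled: (18 − 29)² / 29 = 4.1724
χ² = 0.2782 + 4.1724 = 4.4506 ≈ 4.451

4.451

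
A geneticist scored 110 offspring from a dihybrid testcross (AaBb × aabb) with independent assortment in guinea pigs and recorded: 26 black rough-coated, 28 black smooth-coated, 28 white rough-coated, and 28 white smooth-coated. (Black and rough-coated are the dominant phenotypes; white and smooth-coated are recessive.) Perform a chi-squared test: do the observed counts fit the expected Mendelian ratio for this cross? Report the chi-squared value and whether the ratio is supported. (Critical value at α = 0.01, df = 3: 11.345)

0.109; consistent

A dihybrid testcross with independent assortment gives a 1:1:1:1 ratio.
The 1:1:1:1 ratio has 4 parts, so with N = 110 the expected counts are:
  black rough-coated: 110 × 1/4 = 27.5
  black smooth-coated: 110 × 1/4 = 27.5
  white rough-coated: 110 × 1/4 = 27.5
  white smooth-coated: 110 × 1/4 = 27.5
χ² = Σ (O − E)² / E
  black rough-coated: (26 − 27.5)² / 27.5 = 0.0818
  black smooth-coated: (28 − 27.5)² / 27.5 = 0.0091
  white rough-coated: (28 − 27.5)² / 27.5 = 0.0091
  white smooth-coated: (28 − 27.5)² / 27.5 = 0.0091
χ² = 0.0818 + 0.0091 + 0.0091 + 0.0091 = 0.1091 ≈ 0.109
Degrees of freedom = 4 − 1 = 3; critical value at α = 0.01 is 11.345.
Since 0.109 < 11.345, we fail to reject the null hypothesis — the data are consistent with the 1:1:1:1 ratio.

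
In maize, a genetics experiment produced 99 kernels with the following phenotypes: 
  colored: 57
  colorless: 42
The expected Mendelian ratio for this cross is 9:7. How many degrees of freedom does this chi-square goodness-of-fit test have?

A goodness-of-fit test with 2 phenotype classes has df = 2 − 1 = 1.

1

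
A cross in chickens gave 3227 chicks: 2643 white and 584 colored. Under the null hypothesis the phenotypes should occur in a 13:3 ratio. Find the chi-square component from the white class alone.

Expected counts for N = 3227 under a 13:3 ratio (total parts = 16):
  white: 3227 × 13/16 = 2621.9375
  colored: 3227 × 3/16 = 605.0625
Contribution of white: (2643 − 2621.9375)² / 2621.9375 = 0.1692

0.169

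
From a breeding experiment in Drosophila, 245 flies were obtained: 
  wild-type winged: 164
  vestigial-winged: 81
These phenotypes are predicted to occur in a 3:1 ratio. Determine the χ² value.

Expected counts for N = 245 under a 3:1 ratio (total parts = 4):
  wild-type winged: 245 × 3/4 = 183.75
  vestigial-winged: 245 × 1/4 = 61.25
χ² = Σ (O − E)² / E
  wild-type winged: (164 − 183.75)² / 183.75 = 2.1228
  vestigial-winged: (81 − 61.25)² / 61.25 = 6.3684
χ² = 2.1228 + 6.3684 = 8.4912 ≈ 8.491

8.491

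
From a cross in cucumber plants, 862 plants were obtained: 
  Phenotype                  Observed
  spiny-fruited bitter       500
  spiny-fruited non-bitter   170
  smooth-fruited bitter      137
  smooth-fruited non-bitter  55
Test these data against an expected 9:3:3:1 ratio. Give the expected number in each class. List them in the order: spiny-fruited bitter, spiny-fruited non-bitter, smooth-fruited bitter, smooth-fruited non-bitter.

Under the 9:3:3:1 hypothesis (Σ ratio = 16, N = 862):
  spiny-fruited bitter: 862 × 9/16 = 484.875
  spiny-fruited non-bitter: 862 × 3/16 = 161.625
  smooth-fruited bitter: 862 × 3/16 = 161.625
  smooth-fruited non-bitter: 862 × 1/16 = 53.875

484.875, 161.625, 161.625, 53.875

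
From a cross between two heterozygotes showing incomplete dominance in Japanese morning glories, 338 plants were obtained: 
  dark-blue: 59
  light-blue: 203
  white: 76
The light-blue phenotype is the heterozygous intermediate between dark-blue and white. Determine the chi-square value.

15.391

With incomplete dominance, a heterozygote × heterozygote cross gives a 1:2:1 phenotypic ratio.
Total ratio parts = 4. Expected numbers out of 338:
  dark-blue: 338 × 1/4 = 84.5
  light-blue: 338 × 2/4 = 169
  white: 338 × 1/4 = 84.5
χ² = Σ (O − E)² / E
  dark-blue: (59 − 84.5)² / 84.5 = 7.6953
  light-blue: (203 − 169)² / 169 = 6.8402
  white: (76 − 84.5)² / 84.5 = 0.8550
χ² = 7.6953 + 6.8402 + 0.8550 = 15.3905 ≈ 15.391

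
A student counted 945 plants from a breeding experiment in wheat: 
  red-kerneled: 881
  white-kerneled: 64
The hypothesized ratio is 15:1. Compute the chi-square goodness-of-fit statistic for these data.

The 15:1 ratio has 16 parts, so with N = 945 the expected counts are:
  red-kerneled: 945 × 15/16 = 885.9375
  white-kerneled: 945 × 1/16 = 59.0625
χ² = Σ (O − E)² / E
  red-kerneled: (881 − 885.9375)² / 885.9375 = 0.0275
  white-kerneled: (64 − 59.0625)² / 59.0625 = 0.4128
χ² = 0.0275 + 0.4128 = 0.4403 ≈ 0.440

0.440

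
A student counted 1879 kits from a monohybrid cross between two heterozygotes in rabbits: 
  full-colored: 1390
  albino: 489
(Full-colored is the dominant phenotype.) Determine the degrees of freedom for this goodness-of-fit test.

For a monohybrid cross between heterozygotes with complete dominance, the expected phenotypic ratio is 3:1.
A goodness-of-fit test with 2 phenotype classes has df = 2 − 1 = 1.

1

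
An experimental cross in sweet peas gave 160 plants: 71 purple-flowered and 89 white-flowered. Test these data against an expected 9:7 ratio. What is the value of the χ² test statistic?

Expected counts for N = 160 under a 9:7 ratio (total parts = 16):
  purple-flowered: 160 × 9/16 = 90
  white-flowered: 160 × 7/16 = 70
χ² = Σ (O − E)² / E
  purple-flowered: (71 − 90)² / 90 = 4.0111
  white-flowered: (89 − 70)² / 70 = 5.1571
χ² = 4.0111 + 5.1571 = 9.1682 ≈ 9.168

9.168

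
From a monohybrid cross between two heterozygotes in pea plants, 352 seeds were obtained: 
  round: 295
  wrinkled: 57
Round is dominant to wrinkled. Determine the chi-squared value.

14.561

For a monohybrid cross between heterozygotes with complete dominance, the expected phenotypic ratio is 3:1.
Total ratio parts = 4. Expected numbers out of 352:
  round: 352 × 3/4 = 264
  wrinkled: 352 × 1/4 = 88
χ² = Σ (O − E)² / E
  round: (295 − 264)² / 264 = 3.6402
  wrinkled: (57 − 88)² / 88 = 10.9205
χ² = 3.6402 + 10.9205 = 14.5607 ≈ 14.561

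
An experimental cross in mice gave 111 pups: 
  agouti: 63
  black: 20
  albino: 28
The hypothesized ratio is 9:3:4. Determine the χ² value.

Expected counts for N = 111 under a 9:3:4 ratio (total parts = 16):
  agouti: 111 × 9/16 = 62.4375
  black: 111 × 3/16 = 20.8125
  albino: 111 × 4/16 = 27.75
χ² = Σ (O − E)² / E
  agouti: (63 − 62.4375)² / 62.4375 = 0.0051
  black: (20 − 20.8125)² / 20.8125 = 0.0317
  albino: (28 − 27.75)² / 27.75 = 0.0023
χ² = 0.0051 + 0.0317 + 0.0023 = 0.0391 ≈ 0.039

0.039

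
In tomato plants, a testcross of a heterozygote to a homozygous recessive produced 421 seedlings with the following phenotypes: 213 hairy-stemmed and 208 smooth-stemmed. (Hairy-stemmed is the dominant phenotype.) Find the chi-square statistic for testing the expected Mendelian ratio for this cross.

0.059

A testcross of a heterozygote (Aa × aa) gives a 1:1 phenotypic ratio.
Under the 1:1 hypothesis (Σ ratio = 2, N = 421):
  hairy-stemmed: 421 × 1/2 = 210.5
  smooth-stemmed: 421 × 1/2 = 210.5
χ² = Σ (O − E)² / E
  hairy-stemmed: (213 − 210.5)² / 210.5 = 0.0297
  smooth-stemmed: (208 − 210.5)² / 210.5 = 0.0297
χ² = 0.0297 + 0.0297 = 0.0594 ≈ 0.059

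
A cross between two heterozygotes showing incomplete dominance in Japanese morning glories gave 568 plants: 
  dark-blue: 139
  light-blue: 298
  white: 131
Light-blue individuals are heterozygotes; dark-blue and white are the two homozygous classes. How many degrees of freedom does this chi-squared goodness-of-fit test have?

2

With incomplete dominance, a heterozygote × heterozygote cross gives a 1:2:1 phenotypic ratio.
A goodness-of-fit test with 3 phenotype classes has df = 3 − 1 = 2.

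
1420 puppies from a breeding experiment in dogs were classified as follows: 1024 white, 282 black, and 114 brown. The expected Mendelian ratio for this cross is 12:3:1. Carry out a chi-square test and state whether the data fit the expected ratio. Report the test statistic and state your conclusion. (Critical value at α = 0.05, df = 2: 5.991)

9.694; not consistent

Expected counts for N = 1420 under a 12:3:1 ratio (total parts = 16):
  white: 1420 × 12/16 = 1065
  black: 1420 × 3/16 = 266.25
  brown: 1420 × 1/16 = 88.75
χ² = Σ (O − E)² / E
  white: (1024 − 1065)² / 1065 = 1.5784
  black: (282 − 266.25)² / 266.25 = 0.9317
  brown: (114 − 88.75)² / 88.75 = 7.1838
χ² = 1.5784 + 0.9317 + 7.1838 = 9.6939 ≈ 9.694
Degrees of freedom = 3 − 1 = 2; critical value at α = 0.05 is 5.991.
Since 9.694 > 5.991, we reject the null hypothesis — the data do not fit the 12:3:1 ratio.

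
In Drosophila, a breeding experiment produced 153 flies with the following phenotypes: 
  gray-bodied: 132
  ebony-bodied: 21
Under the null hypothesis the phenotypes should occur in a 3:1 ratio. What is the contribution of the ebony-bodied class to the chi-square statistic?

The 3:1 ratio has 4 parts, so with N = 153 the expected counts are:
  gray-bodied: 153 × 3/4 = 114.75
  ebony-bodied: 153 × 1/4 = 38.25
Contribution of ebony-bodied: (21 − 38.25)² / 38.25 = 7.7794

7.779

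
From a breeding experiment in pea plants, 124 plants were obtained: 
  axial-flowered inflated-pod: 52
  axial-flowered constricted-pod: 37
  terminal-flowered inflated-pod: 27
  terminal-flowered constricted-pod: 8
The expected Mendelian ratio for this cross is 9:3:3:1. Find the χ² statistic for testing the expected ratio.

13.262

The 9:3:3:1 ratio has 16 parts, so with N = 124 the expected counts are:
  axial-flowered inflated-pod: 124 × 9/16 = 69.75
  axial-flowered constricted-pod: 124 × 3/16 = 23.25
  terminal-flowered inflated-pod: 124 × 3/16 = 23.25
  terminal-flowered constricted-pod: 124 × 1/16 = 7.75
χ² = Σ (O − E)² / E
  axial-flowered inflated-pod: (52 − 69.75)² / 69.75 = 4.5170
  axial-flowered constricted-pod: (37 − 23.25)² / 23.25 = 8.1317
  terminal-flowered inflated-pod: (27 − 23.25)² / 23.25 = 0.6048
  terminal-flowered constricted-pod: (8 − 7.75)² / 7.75 = 0.0081
χ² = 4.5170 + 8.1317 + 0.6048 + 0.0081 = 13.2616 ≈ 13.262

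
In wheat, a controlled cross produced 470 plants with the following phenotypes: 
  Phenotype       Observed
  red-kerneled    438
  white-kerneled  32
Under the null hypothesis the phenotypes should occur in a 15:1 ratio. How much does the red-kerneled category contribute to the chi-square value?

0.016

Under the 15:1 hypothesis (Σ ratio = 16, N = 470):
  red-kerneled: 470 × 15/16 = 440.625
  white-kerneled: 470 × 1/16 = 29.375
Contribution of red-kerneled: (438 − 440.625)² / 440.625 = 0.0156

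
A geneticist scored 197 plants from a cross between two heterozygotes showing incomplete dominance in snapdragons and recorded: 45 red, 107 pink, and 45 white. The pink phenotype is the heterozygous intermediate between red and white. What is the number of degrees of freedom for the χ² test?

2

With incomplete dominance, a heterozygote × heterozygote cross gives a 1:2:1 phenotypic ratio.
A goodness-of-fit test with 3 phenotype classes has df = 3 − 1 = 2.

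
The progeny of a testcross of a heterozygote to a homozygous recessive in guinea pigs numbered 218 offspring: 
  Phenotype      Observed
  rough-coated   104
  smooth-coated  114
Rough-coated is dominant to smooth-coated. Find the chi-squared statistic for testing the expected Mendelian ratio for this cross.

A testcross of a heterozygote (Aa × aa) gives a 1:1 phenotypic ratio.
Under the 1:1 hypothesis (Σ ratio = 2, N = 218):
  rough-coated: 218 × 1/2 = 109
  smooth-coated: 218 × 1/2 = 109
χ² = Σ (O − E)² / E
  rough-coated: (104 − 109)² / 109 = 0.2294
  smooth-coated: (114 − 109)² / 109 = 0.2294
χ² = 0.2294 + 0.2294 = 0.4588 ≈ 0.459

0.459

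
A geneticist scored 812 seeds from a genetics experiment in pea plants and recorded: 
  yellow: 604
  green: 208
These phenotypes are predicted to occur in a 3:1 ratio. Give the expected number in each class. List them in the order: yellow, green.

The 3:1 ratio has 4 parts, so with N = 812 the expected counts are:
  yellow: 812 × 3/4 = 609
  green: 812 × 1/4 = 203

609, 203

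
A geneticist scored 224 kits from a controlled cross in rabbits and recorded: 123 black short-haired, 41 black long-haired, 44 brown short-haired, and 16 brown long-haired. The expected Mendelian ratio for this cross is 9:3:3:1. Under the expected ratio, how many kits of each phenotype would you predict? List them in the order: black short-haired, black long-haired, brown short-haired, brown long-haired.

126, 42, 42, 14

Total ratio parts = 16. Expected numbers out of 224:
  black short-haired: 224 × 9/16 = 126
  black long-haired: 224 × 3/16 = 42
  brown short-haired: 224 × 3/16 = 42
  brown long-haired: 224 × 1/16 = 14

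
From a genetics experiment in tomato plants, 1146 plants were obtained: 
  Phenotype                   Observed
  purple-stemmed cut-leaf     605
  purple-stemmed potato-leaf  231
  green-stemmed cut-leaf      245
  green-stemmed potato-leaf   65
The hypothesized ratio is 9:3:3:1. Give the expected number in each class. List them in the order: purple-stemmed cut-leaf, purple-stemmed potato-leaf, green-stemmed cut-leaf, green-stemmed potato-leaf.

Under the 9:3:3:1 hypothesis (Σ ratio = 16, N = 1146):
  purple-stemmed cut-leaf: 1146 × 9/16 = 644.625
  purple-stemmed potato-leaf: 1146 × 3/16 = 214.875
  green-stemmed cut-leaf: 1146 × 3/16 = 214.875
  green-stemmed potato-leaf: 1146 × 1/16 = 71.625

644.625, 214.875, 214.875, 71.625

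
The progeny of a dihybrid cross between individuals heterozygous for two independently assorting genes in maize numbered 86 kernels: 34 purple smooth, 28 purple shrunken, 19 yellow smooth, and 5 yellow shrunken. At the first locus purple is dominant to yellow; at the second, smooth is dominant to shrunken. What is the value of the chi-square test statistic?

A dihybrid F₂ with independent assortment and complete dominance at both loci gives a 9:3:3:1 phenotypic ratio.
The 9:3:3:1 ratio has 16 parts, so with N = 86 the expected counts are:
  purple smooth: 86 × 9/16 = 48.375
  purple shrunken: 86 × 3/16 = 16.125
  yellow smooth: 86 × 3/16 = 16.125
  yellow shrunken: 86 × 1/16 = 5.375
χ² = Σ (O − E)² / E
  purple smooth: (34 − 48.375)² / 48.375 = 4.2716
  purple shrunken: (28 − 16.125)² / 16.125 = 8.7452
  yellow smooth: (19 − 16.125)² / 16.125 = 0.5126
  yellow shrunken: (5 − 5.375)² / 5.375 = 0.0262
χ² = 4.2716 + 8.7452 + 0.5126 + 0.0262 = 13.5556 ≈ 13.556

13.556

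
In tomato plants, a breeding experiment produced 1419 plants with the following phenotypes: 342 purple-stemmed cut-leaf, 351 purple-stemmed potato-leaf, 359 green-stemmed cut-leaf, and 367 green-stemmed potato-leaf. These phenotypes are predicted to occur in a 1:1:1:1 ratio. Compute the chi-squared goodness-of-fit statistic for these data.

0.972

Expected counts for N = 1419 under a 1:1:1:1 ratio (total parts = 4):
  purple-stemmed cut-leaf: 1419 × 1/4 = 354.75
  purple-stemmed potato-leaf: 1419 × 1/4 = 354.75
  green-stemmed cut-leaf: 1419 × 1/4 = 354.75
  green-stemmed potato-leaf: 1419 × 1/4 = 354.75
χ² = Σ (O − E)² / E
  purple-stemmed cut-leaf: (342 − 354.75)² / 354.75 = 0.4582
  purple-stemmed potato-leaf: (351 − 354.75)² / 354.75 = 0.0396
  green-stemmed cut-leaf: (359 − 354.75)² / 354.75 = 0.0509
  green-stemmed potato-leaf: (367 − 354.75)² / 354.75 = 0.4230
χ² = 0.4582 + 0.0396 + 0.0509 + 0.4230 = 0.9717 ≈ 0.972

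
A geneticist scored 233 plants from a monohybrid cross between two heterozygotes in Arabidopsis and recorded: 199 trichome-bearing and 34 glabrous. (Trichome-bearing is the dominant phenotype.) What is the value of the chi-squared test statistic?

13.461

For a monohybrid cross between heterozygotes with complete dominance, the expected phenotypic ratio is 3:1.
Under the 3:1 hypothesis (Σ ratio = 4, N = 233):
  trichome-bearing: 233 × 3/4 = 174.75
  glabrous: 233 × 1/4 = 58.25
χ² = Σ (O − E)² / E
  trichome-bearing: (199 − 174.75)² / 174.75 = 3.3652
  glabrous: (34 − 58.25)² / 58.25 = 10.0955
χ² = 3.3652 + 10.0955 = 13.4607 ≈ 13.461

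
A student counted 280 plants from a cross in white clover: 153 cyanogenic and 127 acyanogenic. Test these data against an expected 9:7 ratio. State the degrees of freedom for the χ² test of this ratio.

1

A goodness-of-fit test with 2 phenotype classes has df = 2 − 1 = 1.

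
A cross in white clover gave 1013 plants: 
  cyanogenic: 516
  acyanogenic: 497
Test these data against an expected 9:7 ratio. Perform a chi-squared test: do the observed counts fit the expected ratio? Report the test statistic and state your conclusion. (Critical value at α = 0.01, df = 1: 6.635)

Total ratio parts = 16. Expected numbers out of 1013:
  cyanogenic: 1013 × 9/16 = 569.8125
  acyanogenic: 1013 × 7/16 = 443.1875
χ² = Σ (O − E)² / E
  cyanogenic: (516 − 569.8125)² / 569.8125 = 5.0820
  acyanogenic: (497 − 443.1875)² / 443.1875 = 6.5340
χ² = 5.0820 + 6.5340 = 11.616
Degrees of freedom = 2 − 1 = 1; critical value at α = 0.01 is 6.635.
Since 11.616 > 6.635, we reject the null hypothesis — the data do not fit the 9:7 ratio.

11.616; not consistent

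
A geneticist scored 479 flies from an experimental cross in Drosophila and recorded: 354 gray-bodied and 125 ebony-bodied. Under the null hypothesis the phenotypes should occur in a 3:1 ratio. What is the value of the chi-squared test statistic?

Expected counts for N = 479 under a 3:1 ratio (total parts = 4):
  gray-bodied: 479 × 3/4 = 359.25
  ebony-bodied: 479 × 1/4 = 119.75
χ² = Σ (O − E)² / E
  gray-bodied: (354 − 359.25)² / 359.25 = 0.0767
  ebony-bodied: (125 − 119.75)² / 119.75 = 0.2302
χ² = 0.0767 + 0.2302 = 0.3069 ≈ 0.307

0.307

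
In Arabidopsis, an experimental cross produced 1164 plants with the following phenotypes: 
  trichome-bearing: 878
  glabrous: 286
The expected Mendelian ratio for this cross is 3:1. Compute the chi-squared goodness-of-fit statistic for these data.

Expected counts for N = 1164 under a 3:1 ratio (total parts = 4):
  trichome-bearing: 1164 × 3/4 = 873
  glabrous: 1164 × 1/4 = 291
χ² = Σ (O − E)² / E
  trichome-bearing: (878 − 873)² / 873 = 0.0286
  glabrous: (286 − 291)² / 291 = 0.0859
χ² = 0.0286 + 0.0859 = 0.1145 ≈ 0.115

0.115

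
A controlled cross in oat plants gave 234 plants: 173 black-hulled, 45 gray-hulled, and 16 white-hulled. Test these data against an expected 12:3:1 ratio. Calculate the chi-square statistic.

Expected counts for N = 234 under a 12:3:1 ratio (total parts = 16):
  black-hulled: 234 × 12/16 = 175.5
  gray-hulled: 234 × 3/16 = 43.875
  white-hulled: 234 × 1/16 = 14.625
χ² = Σ (O − E)² / E
  black-hulled: (173 − 175.5)² / 175.5 = 0.0356
  gray-hulled: (45 − 43.875)² / 43.875 = 0.0288
  white-hulled: (16 − 14.625)² / 14.625 = 0.1293
χ² = 0.0356 + 0.0288 + 0.1293 = 0.1937 ≈ 0.194

0.194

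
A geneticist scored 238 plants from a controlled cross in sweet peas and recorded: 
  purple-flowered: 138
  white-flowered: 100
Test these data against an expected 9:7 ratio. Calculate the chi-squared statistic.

Expected counts for N = 238 under a 9:7 ratio (total parts = 16):
  purple-flowered: 238 × 9/16 = 133.875
  white-flowered: 238 × 7/16 = 104.125
χ² = Σ (O − E)² / E
  purple-flowered: (138 − 133.875)² / 133.875 = 0.1271
  white-flowered: (100 − 104.125)² / 104.125 = 0.1634
χ² = 0.1271 + 0.1634 = 0.2905 ≈ 0.291

0.291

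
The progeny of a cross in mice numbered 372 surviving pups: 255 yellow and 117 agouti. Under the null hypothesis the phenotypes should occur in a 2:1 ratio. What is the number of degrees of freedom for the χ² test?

1

A goodness-of-fit test with 2 phenotype classes has df = 2 − 1 = 1.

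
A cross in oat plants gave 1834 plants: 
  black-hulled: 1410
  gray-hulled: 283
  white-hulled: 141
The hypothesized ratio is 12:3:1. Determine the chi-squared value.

17.711

Under the 12:3:1 hypothesis (Σ ratio = 16, N = 1834):
  black-hulled: 1834 × 12/16 = 1375.5
  gray-hulled: 1834 × 3/16 = 343.875
  white-hulled: 1834 × 1/16 = 114.625
χ² = Σ (O − E)² / E
  black-hulled: (1410 − 1375.5)² / 1375.5 = 0.8653
  gray-hulled: (283 − 343.875)² / 343.875 = 10.7765
  white-hulled: (141 − 114.625)² / 114.625 = 6.0688
χ² = 0.8653 + 10.7765 + 6.0688 = 17.7106 ≈ 17.711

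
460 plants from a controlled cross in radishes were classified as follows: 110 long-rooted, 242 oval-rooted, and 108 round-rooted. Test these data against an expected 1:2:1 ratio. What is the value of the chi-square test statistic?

Under the 1:2:1 hypothesis (Σ ratio = 4, N = 460):
  long-rooted: 460 × 1/4 = 115
  oval-rooted: 460 × 2/4 = 230
  round-rooted: 460 × 1/4 = 115
χ² = Σ (O − E)² / E
  long-rooted: (110 − 115)² / 115 = 0.2174
  oval-rooted: (242 − 230)² / 230 = 0.6261
  round-rooted: (108 − 115)² / 115 = 0.4261
χ² = 0.2174 + 0.6261 + 0.4261 = 1.2696 ≈ 1.270

1.270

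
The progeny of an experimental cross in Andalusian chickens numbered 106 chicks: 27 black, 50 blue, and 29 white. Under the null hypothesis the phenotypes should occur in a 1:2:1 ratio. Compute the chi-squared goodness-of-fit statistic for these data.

Expected counts for N = 106 under a 1:2:1 ratio (total parts = 4):
  black: 106 × 1/4 = 26.5
  blue: 106 × 2/4 = 53
  white: 106 × 1/4 = 26.5
χ² = Σ (O − E)² / E
  black: (27 − 26.5)² / 26.5 = 0.0094
  blue: (50 − 53)² / 53 = 0.1698
  white: (29 − 26.5)² / 26.5 = 0.2358
χ² = 0.0094 + 0.1698 + 0.2358 = 0.415

0.415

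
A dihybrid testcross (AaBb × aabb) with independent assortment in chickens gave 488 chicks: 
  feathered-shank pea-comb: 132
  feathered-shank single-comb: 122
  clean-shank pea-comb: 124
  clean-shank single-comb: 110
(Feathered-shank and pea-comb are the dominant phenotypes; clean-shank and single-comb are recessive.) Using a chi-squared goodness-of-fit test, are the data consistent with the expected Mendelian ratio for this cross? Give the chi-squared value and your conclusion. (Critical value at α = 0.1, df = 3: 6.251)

2.033; consistent

A dihybrid testcross with independent assortment gives a 1:1:1:1 ratio.
The 1:1:1:1 ratio has 4 parts, so with N = 488 the expected counts are:
  feathered-shank pea-comb: 488 × 1/4 = 122
  feathered-shank single-comb: 488 × 1/4 = 122
  clean-shank pea-comb: 488 × 1/4 = 122
  clean-shank single-comb: 488 × 1/4 = 122
χ² = Σ (O − E)² / E
  feathered-shank pea-comb: (132 − 122)² / 122 = 0.8197
  feathered-shank single-comb: (122 − 122)² / 122 = 0.0000
  clean-shank pea-comb: (124 − 122)² / 122 = 0.0328
  clean-shank single-comb: (110 − 122)² / 122 = 1.1803
χ² = 0.8197 + 0.0000 + 0.0328 + 1.1803 = 2.0328 ≈ 2.033
Degrees of freedom = 4 − 1 = 3; critical value at α = 0.1 is 6.251.
Since 2.033 < 6.251, we fail to reject the null hypothesis — the data are consistent with the 1:1:1:1 ratio.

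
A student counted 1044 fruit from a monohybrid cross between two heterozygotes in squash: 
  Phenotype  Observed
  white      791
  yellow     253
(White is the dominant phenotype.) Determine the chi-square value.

0.327

For a monohybrid cross between heterozygotes with complete dominance, the expected phenotypic ratio is 3:1.
Under the 3:1 hypothesis (Σ ratio = 4, N = 1044):
  white: 1044 × 3/4 = 783
  yellow: 1044 × 1/4 = 261
χ² = Σ (O − E)² / E
  white: (791 − 783)² / 783 = 0.0817
  yellow: (253 − 261)² / 261 = 0.2452
χ² = 0.0817 + 0.2452 = 0.3269 ≈ 0.327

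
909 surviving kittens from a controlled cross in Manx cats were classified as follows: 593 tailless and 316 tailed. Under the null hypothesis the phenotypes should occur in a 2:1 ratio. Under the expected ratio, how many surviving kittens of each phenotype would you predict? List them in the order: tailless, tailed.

606, 303

Under the 2:1 hypothesis (Σ ratio = 3, N = 909):
  tailless: 909 × 2/3 = 606
  tailed: 909 × 1/3 = 303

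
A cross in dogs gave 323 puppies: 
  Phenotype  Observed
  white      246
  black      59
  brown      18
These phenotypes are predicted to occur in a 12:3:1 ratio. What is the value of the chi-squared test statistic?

The 12:3:1 ratio has 16 parts, so with N = 323 the expected counts are:
  white: 323 × 12/16 = 242.25
  black: 323 × 3/16 = 60.5625
  brown: 323 × 1/16 = 20.1875
χ² = Σ (O − E)² / E
  white: (246 − 242.25)² / 242.25 = 0.0580
  black: (59 − 60.5625)² / 60.5625 = 0.0403
  brown: (18 − 20.1875)² / 20.1875 = 0.2370
χ² = 0.0580 + 0.0403 + 0.2370 = 0.3353 ≈ 0.335

0.335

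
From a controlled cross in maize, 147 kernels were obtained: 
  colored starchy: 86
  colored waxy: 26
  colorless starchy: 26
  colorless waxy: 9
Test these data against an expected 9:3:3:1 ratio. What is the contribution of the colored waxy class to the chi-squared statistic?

Expected counts for N = 147 under a 9:3:3:1 ratio (total parts = 16):
  colored starchy: 147 × 9/16 = 82.6875
  colored waxy: 147 × 3/16 = 27.5625
  colorless starchy: 147 × 3/16 = 27.5625
  colorless waxy: 147 × 1/16 = 9.1875
Contribution of colored waxy: (26 − 27.5625)² / 27.5625 = 0.0886

0.089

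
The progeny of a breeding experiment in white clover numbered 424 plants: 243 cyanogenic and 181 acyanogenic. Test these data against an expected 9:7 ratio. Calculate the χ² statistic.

0.194

Total ratio parts = 16. Expected numbers out of 424:
  cyanogenic: 424 × 9/16 = 238.5
  acyanogenic: 424 × 7/16 = 185.5
χ² = Σ (O − E)² / E
  cyanogenic: (243 − 238.5)² / 238.5 = 0.0849
  acyanogenic: (181 − 185.5)² / 185.5 = 0.1092
χ² = 0.0849 + 0.1092 = 0.1941 ≈ 0.194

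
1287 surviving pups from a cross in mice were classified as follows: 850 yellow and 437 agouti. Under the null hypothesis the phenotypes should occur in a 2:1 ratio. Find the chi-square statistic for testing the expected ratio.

Expected counts for N = 1287 under a 2:1 ratio (total parts = 3):
  yellow: 1287 × 2/3 = 858
  agouti: 1287 × 1/3 = 429
χ² = Σ (O − E)² / E
  yellow: (850 − 858)² / 858 = 0.0746
  agouti: (437 − 429)² / 429 = 0.1492
χ² = 0.0746 + 0.1492 = 0.2238 ≈ 0.224

0.224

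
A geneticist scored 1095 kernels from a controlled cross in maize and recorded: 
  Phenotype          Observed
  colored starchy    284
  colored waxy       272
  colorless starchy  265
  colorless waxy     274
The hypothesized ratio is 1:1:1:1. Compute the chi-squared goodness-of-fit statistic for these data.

0.675

Total ratio parts = 4. Expected numbers out of 1095:
  colored starchy: 1095 × 1/4 = 273.75
  colored waxy: 1095 × 1/4 = 273.75
  colorless starchy: 1095 × 1/4 = 273.75
  colorless waxy: 1095 × 1/4 = 273.75
χ² = Σ (O − E)² / E
  colored starchy: (284 − 273.75)² / 273.75 = 0.3838
  colored waxy: (272 − 273.75)² / 273.75 = 0.0112
  colorless starchy: (265 − 273.75)² / 273.75 = 0.2797
  colorless waxy: (274 − 273.75)² / 273.75 = 0.0002
χ² = 0.3838 + 0.0112 + 0.2797 + 0.0002 = 0.6749 ≈ 0.675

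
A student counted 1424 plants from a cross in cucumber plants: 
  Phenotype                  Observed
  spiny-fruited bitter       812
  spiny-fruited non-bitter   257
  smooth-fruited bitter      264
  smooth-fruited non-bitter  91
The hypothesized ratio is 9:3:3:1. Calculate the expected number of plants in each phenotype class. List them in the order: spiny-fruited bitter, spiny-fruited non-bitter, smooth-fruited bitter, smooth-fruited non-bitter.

Expected counts for N = 1424 under a 9:3:3:1 ratio (total parts = 16):
  spiny-fruited bitter: 1424 × 9/16 = 801
  spiny-fruited non-bitter: 1424 × 3/16 = 267
  smooth-fruited bitter: 1424 × 3/16 = 267
  smooth-fruited non-bitter: 1424 × 1/16 = 89

801, 267, 267, 89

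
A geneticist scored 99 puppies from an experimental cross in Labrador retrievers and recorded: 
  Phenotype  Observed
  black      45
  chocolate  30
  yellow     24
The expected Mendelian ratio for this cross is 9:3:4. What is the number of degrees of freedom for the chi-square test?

A goodness-of-fit test with 3 phenotype classes has df = 3 − 1 = 2.

2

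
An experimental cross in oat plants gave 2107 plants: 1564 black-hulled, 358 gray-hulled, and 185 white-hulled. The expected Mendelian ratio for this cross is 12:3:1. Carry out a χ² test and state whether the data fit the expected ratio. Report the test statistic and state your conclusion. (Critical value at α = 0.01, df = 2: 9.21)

25.227; not consistent

Total ratio parts = 16. Expected numbers out of 2107:
  black-hulled: 2107 × 12/16 = 1580.25
  gray-hulled: 2107 × 3/16 = 395.0625
  white-hulled: 2107 × 1/16 = 131.6875
χ² = Σ (O − E)² / E
  black-hulled: (1564 − 1580.25)² / 1580.25 = 0.1671
  gray-hulled: (358 − 395.0625)² / 395.0625 = 3.4770
  white-hulled: (185 − 131.6875)² / 131.6875 = 21.5831
χ² = 0.1671 + 3.4770 + 21.5831 = 25.2272 ≈ 25.227
Degrees of freedom = 3 − 1 = 2; critical value at α = 0.01 is 9.21.
Since 25.227 > 9.21, we reject the null hypothesis — the data do not fit the 12:3:1 ratio.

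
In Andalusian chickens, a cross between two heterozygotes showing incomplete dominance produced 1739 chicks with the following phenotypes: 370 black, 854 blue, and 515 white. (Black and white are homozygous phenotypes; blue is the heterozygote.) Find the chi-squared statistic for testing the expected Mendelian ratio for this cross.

With incomplete dominance, a heterozygote × heterozygote cross gives a 1:2:1 phenotypic ratio.
Expected counts for N = 1739 under a 1:2:1 ratio (total parts = 4):
  black: 1739 × 1/4 = 434.75
  blue: 1739 × 2/4 = 869.5
  white: 1739 × 1/4 = 434.75
χ² = Σ (O − E)² / E
  black: (370 − 434.75)² / 434.75 = 9.6436
  blue: (854 − 869.5)² / 869.5 = 0.2763
  white: (515 − 434.75)² / 434.75 = 14.8133
χ² = 9.6436 + 0.2763 + 14.8133 = 24.7332 ≈ 24.733

24.733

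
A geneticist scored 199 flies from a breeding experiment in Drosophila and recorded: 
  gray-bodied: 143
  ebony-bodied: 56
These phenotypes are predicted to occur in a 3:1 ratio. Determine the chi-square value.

1.047

Under the 3:1 hypothesis (Σ ratio = 4, N = 199):
  gray-bodied: 199 × 3/4 = 149.25
  ebony-bodied: 199 × 1/4 = 49.75
χ² = Σ (O − E)² / E
  gray-bodied: (143 − 149.25)² / 149.25 = 0.2617
  ebony-bodied: (56 − 49.75)² / 49.75 = 0.7852
χ² = 0.2617 + 0.7852 = 1.0469 ≈ 1.047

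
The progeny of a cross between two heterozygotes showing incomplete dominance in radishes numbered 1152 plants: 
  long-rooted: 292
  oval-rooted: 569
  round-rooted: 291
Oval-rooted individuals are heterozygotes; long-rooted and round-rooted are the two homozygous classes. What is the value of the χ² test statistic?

With incomplete dominance, a heterozygote × heterozygote cross gives a 1:2:1 phenotypic ratio.
Under the 1:2:1 hypothesis (Σ ratio = 4, N = 1152):
  long-rooted: 1152 × 1/4 = 288
  oval-rooted: 1152 × 2/4 = 576
  round-rooted: 1152 × 1/4 = 288
χ² = Σ (O − E)² / E
  long-rooted: (292 − 288)² / 288 = 0.0556
  oval-rooted: (569 − 576)² / 576 = 0.0851
  round-rooted: (291 − 288)² / 288 = 0.0312
χ² = 0.0556 + 0.0851 + 0.0312 = 0.1719 ≈ 0.172

0.172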